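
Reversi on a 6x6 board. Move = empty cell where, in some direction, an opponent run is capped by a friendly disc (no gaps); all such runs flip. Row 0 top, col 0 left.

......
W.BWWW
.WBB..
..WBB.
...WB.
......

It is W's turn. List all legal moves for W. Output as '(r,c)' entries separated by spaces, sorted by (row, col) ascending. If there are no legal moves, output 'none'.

(0,1): no bracket -> illegal
(0,2): flips 2 -> legal
(0,3): flips 1 -> legal
(1,1): flips 1 -> legal
(2,4): flips 2 -> legal
(2,5): flips 1 -> legal
(3,1): flips 1 -> legal
(3,5): flips 2 -> legal
(4,2): no bracket -> illegal
(4,5): flips 1 -> legal
(5,3): no bracket -> illegal
(5,4): no bracket -> illegal
(5,5): no bracket -> illegal

Answer: (0,2) (0,3) (1,1) (2,4) (2,5) (3,1) (3,5) (4,5)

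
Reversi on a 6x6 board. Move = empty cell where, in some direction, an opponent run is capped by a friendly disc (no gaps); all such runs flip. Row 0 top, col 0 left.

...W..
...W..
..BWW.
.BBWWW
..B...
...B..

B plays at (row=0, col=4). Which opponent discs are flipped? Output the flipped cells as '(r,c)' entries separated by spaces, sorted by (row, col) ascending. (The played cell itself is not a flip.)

Answer: (1,3)

Derivation:
Dir NW: edge -> no flip
Dir N: edge -> no flip
Dir NE: edge -> no flip
Dir W: opp run (0,3), next='.' -> no flip
Dir E: first cell '.' (not opp) -> no flip
Dir SW: opp run (1,3) capped by B -> flip
Dir S: first cell '.' (not opp) -> no flip
Dir SE: first cell '.' (not opp) -> no flip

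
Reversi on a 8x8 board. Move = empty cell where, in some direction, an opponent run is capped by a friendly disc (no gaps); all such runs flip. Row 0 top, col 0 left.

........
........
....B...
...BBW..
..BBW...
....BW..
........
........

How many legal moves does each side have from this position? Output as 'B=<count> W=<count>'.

Answer: B=5 W=7

Derivation:
-- B to move --
(2,5): no bracket -> illegal
(2,6): no bracket -> illegal
(3,6): flips 1 -> legal
(4,5): flips 1 -> legal
(4,6): flips 1 -> legal
(5,3): no bracket -> illegal
(5,6): flips 1 -> legal
(6,4): no bracket -> illegal
(6,5): no bracket -> illegal
(6,6): flips 2 -> legal
B mobility = 5
-- W to move --
(1,3): flips 1 -> legal
(1,4): flips 2 -> legal
(1,5): no bracket -> illegal
(2,2): flips 1 -> legal
(2,3): no bracket -> illegal
(2,5): no bracket -> illegal
(3,1): no bracket -> illegal
(3,2): flips 2 -> legal
(4,1): flips 2 -> legal
(4,5): no bracket -> illegal
(5,1): no bracket -> illegal
(5,2): no bracket -> illegal
(5,3): flips 1 -> legal
(6,3): no bracket -> illegal
(6,4): flips 1 -> legal
(6,5): no bracket -> illegal
W mobility = 7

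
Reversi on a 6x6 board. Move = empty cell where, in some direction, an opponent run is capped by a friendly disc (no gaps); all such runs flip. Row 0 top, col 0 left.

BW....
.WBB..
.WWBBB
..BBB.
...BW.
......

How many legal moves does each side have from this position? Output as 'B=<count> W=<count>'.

Answer: B=8 W=7

Derivation:
-- B to move --
(0,2): flips 1 -> legal
(1,0): flips 2 -> legal
(2,0): flips 2 -> legal
(3,0): flips 1 -> legal
(3,1): flips 1 -> legal
(3,5): no bracket -> illegal
(4,5): flips 1 -> legal
(5,3): no bracket -> illegal
(5,4): flips 1 -> legal
(5,5): flips 1 -> legal
B mobility = 8
-- W to move --
(0,2): flips 1 -> legal
(0,3): flips 1 -> legal
(0,4): flips 1 -> legal
(1,0): no bracket -> illegal
(1,4): flips 4 -> legal
(1,5): no bracket -> illegal
(3,1): no bracket -> illegal
(3,5): no bracket -> illegal
(4,1): no bracket -> illegal
(4,2): flips 2 -> legal
(4,5): flips 3 -> legal
(5,2): no bracket -> illegal
(5,3): no bracket -> illegal
(5,4): flips 2 -> legal
W mobility = 7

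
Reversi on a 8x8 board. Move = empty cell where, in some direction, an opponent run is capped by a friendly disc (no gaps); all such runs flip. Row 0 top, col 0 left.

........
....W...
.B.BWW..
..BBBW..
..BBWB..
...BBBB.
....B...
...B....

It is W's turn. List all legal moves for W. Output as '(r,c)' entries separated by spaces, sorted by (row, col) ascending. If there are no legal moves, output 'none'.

(1,0): no bracket -> illegal
(1,1): no bracket -> illegal
(1,2): no bracket -> illegal
(1,3): no bracket -> illegal
(2,0): no bracket -> illegal
(2,2): flips 2 -> legal
(3,0): no bracket -> illegal
(3,1): flips 3 -> legal
(3,6): no bracket -> illegal
(4,1): flips 4 -> legal
(4,6): flips 1 -> legal
(4,7): no bracket -> illegal
(5,1): flips 2 -> legal
(5,2): flips 2 -> legal
(5,7): no bracket -> illegal
(6,2): flips 1 -> legal
(6,3): no bracket -> illegal
(6,5): flips 2 -> legal
(6,6): flips 1 -> legal
(6,7): no bracket -> illegal
(7,2): no bracket -> illegal
(7,4): flips 2 -> legal
(7,5): no bracket -> illegal

Answer: (2,2) (3,1) (4,1) (4,6) (5,1) (5,2) (6,2) (6,5) (6,6) (7,4)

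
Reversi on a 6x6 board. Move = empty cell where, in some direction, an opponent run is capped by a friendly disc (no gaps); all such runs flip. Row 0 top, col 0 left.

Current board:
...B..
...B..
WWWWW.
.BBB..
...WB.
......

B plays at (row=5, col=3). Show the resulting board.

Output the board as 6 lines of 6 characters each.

Answer: ...B..
...B..
WWWWW.
.BBB..
...BB.
...B..

Derivation:
Place B at (5,3); scan 8 dirs for brackets.
Dir NW: first cell '.' (not opp) -> no flip
Dir N: opp run (4,3) capped by B -> flip
Dir NE: first cell 'B' (not opp) -> no flip
Dir W: first cell '.' (not opp) -> no flip
Dir E: first cell '.' (not opp) -> no flip
Dir SW: edge -> no flip
Dir S: edge -> no flip
Dir SE: edge -> no flip
All flips: (4,3)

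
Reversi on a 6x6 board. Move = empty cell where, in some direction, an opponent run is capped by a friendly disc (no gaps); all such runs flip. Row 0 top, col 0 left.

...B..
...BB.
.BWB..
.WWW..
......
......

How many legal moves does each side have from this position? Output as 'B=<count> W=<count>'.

Answer: B=3 W=6

Derivation:
-- B to move --
(1,1): no bracket -> illegal
(1,2): no bracket -> illegal
(2,0): no bracket -> illegal
(2,4): no bracket -> illegal
(3,0): no bracket -> illegal
(3,4): no bracket -> illegal
(4,0): flips 2 -> legal
(4,1): flips 2 -> legal
(4,2): no bracket -> illegal
(4,3): flips 2 -> legal
(4,4): no bracket -> illegal
B mobility = 3
-- W to move --
(0,2): no bracket -> illegal
(0,4): flips 1 -> legal
(0,5): flips 2 -> legal
(1,0): flips 1 -> legal
(1,1): flips 1 -> legal
(1,2): no bracket -> illegal
(1,5): no bracket -> illegal
(2,0): flips 1 -> legal
(2,4): flips 1 -> legal
(2,5): no bracket -> illegal
(3,0): no bracket -> illegal
(3,4): no bracket -> illegal
W mobility = 6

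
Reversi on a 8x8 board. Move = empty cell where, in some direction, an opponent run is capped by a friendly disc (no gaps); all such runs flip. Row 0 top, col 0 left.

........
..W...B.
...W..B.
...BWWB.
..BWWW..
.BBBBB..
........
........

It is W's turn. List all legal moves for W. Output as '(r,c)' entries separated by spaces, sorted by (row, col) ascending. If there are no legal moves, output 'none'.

Answer: (1,7) (2,2) (2,7) (3,2) (3,7) (4,1) (6,1) (6,2) (6,3) (6,4) (6,5) (6,6)

Derivation:
(0,5): no bracket -> illegal
(0,6): no bracket -> illegal
(0,7): no bracket -> illegal
(1,5): no bracket -> illegal
(1,7): flips 1 -> legal
(2,2): flips 1 -> legal
(2,4): no bracket -> illegal
(2,5): no bracket -> illegal
(2,7): flips 1 -> legal
(3,1): no bracket -> illegal
(3,2): flips 1 -> legal
(3,7): flips 1 -> legal
(4,0): no bracket -> illegal
(4,1): flips 1 -> legal
(4,6): no bracket -> illegal
(4,7): no bracket -> illegal
(5,0): no bracket -> illegal
(5,6): no bracket -> illegal
(6,0): no bracket -> illegal
(6,1): flips 1 -> legal
(6,2): flips 1 -> legal
(6,3): flips 2 -> legal
(6,4): flips 1 -> legal
(6,5): flips 2 -> legal
(6,6): flips 1 -> legal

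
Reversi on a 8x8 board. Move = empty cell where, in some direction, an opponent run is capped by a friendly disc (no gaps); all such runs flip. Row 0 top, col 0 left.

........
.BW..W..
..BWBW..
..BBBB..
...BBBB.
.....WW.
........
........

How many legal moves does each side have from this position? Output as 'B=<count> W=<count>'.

Answer: B=12 W=9

Derivation:
-- B to move --
(0,1): flips 2 -> legal
(0,2): flips 1 -> legal
(0,3): no bracket -> illegal
(0,4): no bracket -> illegal
(0,5): flips 2 -> legal
(0,6): flips 1 -> legal
(1,3): flips 2 -> legal
(1,4): flips 1 -> legal
(1,6): flips 1 -> legal
(2,1): no bracket -> illegal
(2,6): flips 1 -> legal
(3,6): no bracket -> illegal
(4,7): no bracket -> illegal
(5,4): no bracket -> illegal
(5,7): no bracket -> illegal
(6,4): flips 1 -> legal
(6,5): flips 1 -> legal
(6,6): flips 2 -> legal
(6,7): flips 1 -> legal
B mobility = 12
-- W to move --
(0,0): flips 4 -> legal
(0,1): no bracket -> illegal
(0,2): no bracket -> illegal
(1,0): flips 1 -> legal
(1,3): no bracket -> illegal
(1,4): no bracket -> illegal
(2,0): no bracket -> illegal
(2,1): flips 1 -> legal
(2,6): no bracket -> illegal
(3,1): no bracket -> illegal
(3,6): flips 1 -> legal
(3,7): flips 1 -> legal
(4,1): flips 1 -> legal
(4,2): flips 4 -> legal
(4,7): no bracket -> illegal
(5,2): flips 2 -> legal
(5,3): flips 2 -> legal
(5,4): no bracket -> illegal
(5,7): no bracket -> illegal
W mobility = 9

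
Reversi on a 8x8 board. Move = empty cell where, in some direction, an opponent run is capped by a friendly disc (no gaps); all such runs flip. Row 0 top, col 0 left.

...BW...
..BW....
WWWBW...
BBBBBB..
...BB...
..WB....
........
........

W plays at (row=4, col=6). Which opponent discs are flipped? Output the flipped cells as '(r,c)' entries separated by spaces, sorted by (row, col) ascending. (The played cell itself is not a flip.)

Answer: (3,5)

Derivation:
Dir NW: opp run (3,5) capped by W -> flip
Dir N: first cell '.' (not opp) -> no flip
Dir NE: first cell '.' (not opp) -> no flip
Dir W: first cell '.' (not opp) -> no flip
Dir E: first cell '.' (not opp) -> no flip
Dir SW: first cell '.' (not opp) -> no flip
Dir S: first cell '.' (not opp) -> no flip
Dir SE: first cell '.' (not opp) -> no flip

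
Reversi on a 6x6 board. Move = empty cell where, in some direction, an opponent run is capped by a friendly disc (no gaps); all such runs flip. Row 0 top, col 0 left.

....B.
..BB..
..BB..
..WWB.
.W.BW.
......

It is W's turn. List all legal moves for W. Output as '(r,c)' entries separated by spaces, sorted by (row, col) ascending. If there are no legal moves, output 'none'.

Answer: (0,2) (0,3) (1,1) (1,4) (2,4) (3,5) (4,2) (5,3) (5,4)

Derivation:
(0,1): no bracket -> illegal
(0,2): flips 2 -> legal
(0,3): flips 2 -> legal
(0,5): no bracket -> illegal
(1,1): flips 1 -> legal
(1,4): flips 1 -> legal
(1,5): no bracket -> illegal
(2,1): no bracket -> illegal
(2,4): flips 1 -> legal
(2,5): no bracket -> illegal
(3,1): no bracket -> illegal
(3,5): flips 1 -> legal
(4,2): flips 1 -> legal
(4,5): no bracket -> illegal
(5,2): no bracket -> illegal
(5,3): flips 1 -> legal
(5,4): flips 1 -> legal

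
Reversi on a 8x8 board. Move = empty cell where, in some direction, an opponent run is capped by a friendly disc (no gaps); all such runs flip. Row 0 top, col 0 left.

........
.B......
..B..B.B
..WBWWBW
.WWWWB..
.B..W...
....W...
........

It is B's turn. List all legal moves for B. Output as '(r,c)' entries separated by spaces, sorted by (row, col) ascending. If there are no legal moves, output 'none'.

(2,1): no bracket -> illegal
(2,3): flips 1 -> legal
(2,4): no bracket -> illegal
(2,6): no bracket -> illegal
(3,0): no bracket -> illegal
(3,1): flips 2 -> legal
(4,0): flips 4 -> legal
(4,6): no bracket -> illegal
(4,7): flips 1 -> legal
(5,0): no bracket -> illegal
(5,2): flips 4 -> legal
(5,3): flips 1 -> legal
(5,5): flips 1 -> legal
(6,3): flips 1 -> legal
(6,5): no bracket -> illegal
(7,3): no bracket -> illegal
(7,4): no bracket -> illegal
(7,5): no bracket -> illegal

Answer: (2,3) (3,1) (4,0) (4,7) (5,2) (5,3) (5,5) (6,3)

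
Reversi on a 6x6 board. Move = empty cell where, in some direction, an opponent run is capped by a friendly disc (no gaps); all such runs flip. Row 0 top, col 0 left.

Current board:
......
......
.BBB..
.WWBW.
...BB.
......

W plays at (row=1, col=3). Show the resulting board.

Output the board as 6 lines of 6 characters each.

Answer: ......
...W..
.BWB..
.WWBW.
...BB.
......

Derivation:
Place W at (1,3); scan 8 dirs for brackets.
Dir NW: first cell '.' (not opp) -> no flip
Dir N: first cell '.' (not opp) -> no flip
Dir NE: first cell '.' (not opp) -> no flip
Dir W: first cell '.' (not opp) -> no flip
Dir E: first cell '.' (not opp) -> no flip
Dir SW: opp run (2,2) capped by W -> flip
Dir S: opp run (2,3) (3,3) (4,3), next='.' -> no flip
Dir SE: first cell '.' (not opp) -> no flip
All flips: (2,2)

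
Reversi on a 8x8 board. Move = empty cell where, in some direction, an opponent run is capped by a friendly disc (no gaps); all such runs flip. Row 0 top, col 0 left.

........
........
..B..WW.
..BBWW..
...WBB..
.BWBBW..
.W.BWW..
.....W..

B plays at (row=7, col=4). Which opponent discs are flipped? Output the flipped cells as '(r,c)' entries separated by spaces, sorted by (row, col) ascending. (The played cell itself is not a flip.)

Dir NW: first cell 'B' (not opp) -> no flip
Dir N: opp run (6,4) capped by B -> flip
Dir NE: opp run (6,5), next='.' -> no flip
Dir W: first cell '.' (not opp) -> no flip
Dir E: opp run (7,5), next='.' -> no flip
Dir SW: edge -> no flip
Dir S: edge -> no flip
Dir SE: edge -> no flip

Answer: (6,4)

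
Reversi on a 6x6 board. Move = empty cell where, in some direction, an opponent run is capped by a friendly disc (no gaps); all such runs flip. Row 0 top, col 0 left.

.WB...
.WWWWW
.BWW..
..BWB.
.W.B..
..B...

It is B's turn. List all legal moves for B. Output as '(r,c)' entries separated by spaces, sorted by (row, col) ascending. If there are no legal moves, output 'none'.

(0,0): flips 1 -> legal
(0,3): flips 4 -> legal
(0,4): no bracket -> illegal
(0,5): flips 2 -> legal
(1,0): no bracket -> illegal
(2,0): flips 1 -> legal
(2,4): flips 3 -> legal
(2,5): no bracket -> illegal
(3,0): flips 1 -> legal
(3,1): no bracket -> illegal
(4,0): no bracket -> illegal
(4,2): no bracket -> illegal
(4,4): no bracket -> illegal
(5,0): flips 1 -> legal
(5,1): no bracket -> illegal

Answer: (0,0) (0,3) (0,5) (2,0) (2,4) (3,0) (5,0)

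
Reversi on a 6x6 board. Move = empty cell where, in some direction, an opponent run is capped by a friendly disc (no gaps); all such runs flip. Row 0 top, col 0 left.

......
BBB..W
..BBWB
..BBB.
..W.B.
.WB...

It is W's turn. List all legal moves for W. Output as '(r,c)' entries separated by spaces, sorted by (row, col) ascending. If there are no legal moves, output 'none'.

(0,0): no bracket -> illegal
(0,1): no bracket -> illegal
(0,2): flips 3 -> legal
(0,3): no bracket -> illegal
(1,3): no bracket -> illegal
(1,4): no bracket -> illegal
(2,0): no bracket -> illegal
(2,1): flips 2 -> legal
(3,1): no bracket -> illegal
(3,5): flips 1 -> legal
(4,1): no bracket -> illegal
(4,3): no bracket -> illegal
(4,5): no bracket -> illegal
(5,3): flips 1 -> legal
(5,4): flips 2 -> legal
(5,5): no bracket -> illegal

Answer: (0,2) (2,1) (3,5) (5,3) (5,4)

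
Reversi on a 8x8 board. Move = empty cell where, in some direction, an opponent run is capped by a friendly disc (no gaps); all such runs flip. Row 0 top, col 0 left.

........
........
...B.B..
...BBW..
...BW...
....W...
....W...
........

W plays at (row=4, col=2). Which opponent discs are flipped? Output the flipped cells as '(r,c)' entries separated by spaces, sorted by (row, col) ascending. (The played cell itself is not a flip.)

Answer: (4,3)

Derivation:
Dir NW: first cell '.' (not opp) -> no flip
Dir N: first cell '.' (not opp) -> no flip
Dir NE: opp run (3,3), next='.' -> no flip
Dir W: first cell '.' (not opp) -> no flip
Dir E: opp run (4,3) capped by W -> flip
Dir SW: first cell '.' (not opp) -> no flip
Dir S: first cell '.' (not opp) -> no flip
Dir SE: first cell '.' (not opp) -> no flip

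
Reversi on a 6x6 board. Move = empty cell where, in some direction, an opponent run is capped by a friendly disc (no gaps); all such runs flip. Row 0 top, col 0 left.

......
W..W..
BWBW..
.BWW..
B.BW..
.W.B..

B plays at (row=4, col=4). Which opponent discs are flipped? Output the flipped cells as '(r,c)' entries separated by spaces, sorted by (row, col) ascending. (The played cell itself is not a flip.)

Dir NW: opp run (3,3) capped by B -> flip
Dir N: first cell '.' (not opp) -> no flip
Dir NE: first cell '.' (not opp) -> no flip
Dir W: opp run (4,3) capped by B -> flip
Dir E: first cell '.' (not opp) -> no flip
Dir SW: first cell 'B' (not opp) -> no flip
Dir S: first cell '.' (not opp) -> no flip
Dir SE: first cell '.' (not opp) -> no flip

Answer: (3,3) (4,3)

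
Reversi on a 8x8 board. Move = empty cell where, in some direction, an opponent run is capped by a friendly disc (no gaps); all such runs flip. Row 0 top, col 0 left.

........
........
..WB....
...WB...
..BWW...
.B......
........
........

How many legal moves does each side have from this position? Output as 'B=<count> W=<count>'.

-- B to move --
(1,1): no bracket -> illegal
(1,2): no bracket -> illegal
(1,3): no bracket -> illegal
(2,1): flips 1 -> legal
(2,4): flips 1 -> legal
(3,1): no bracket -> illegal
(3,2): flips 1 -> legal
(3,5): no bracket -> illegal
(4,5): flips 2 -> legal
(5,2): flips 1 -> legal
(5,3): flips 2 -> legal
(5,4): flips 1 -> legal
(5,5): no bracket -> illegal
B mobility = 7
-- W to move --
(1,2): no bracket -> illegal
(1,3): flips 1 -> legal
(1,4): no bracket -> illegal
(2,4): flips 2 -> legal
(2,5): flips 1 -> legal
(3,1): no bracket -> illegal
(3,2): no bracket -> illegal
(3,5): flips 1 -> legal
(4,0): no bracket -> illegal
(4,1): flips 1 -> legal
(4,5): no bracket -> illegal
(5,0): no bracket -> illegal
(5,2): no bracket -> illegal
(5,3): no bracket -> illegal
(6,0): flips 2 -> legal
(6,1): no bracket -> illegal
(6,2): no bracket -> illegal
W mobility = 6

Answer: B=7 W=6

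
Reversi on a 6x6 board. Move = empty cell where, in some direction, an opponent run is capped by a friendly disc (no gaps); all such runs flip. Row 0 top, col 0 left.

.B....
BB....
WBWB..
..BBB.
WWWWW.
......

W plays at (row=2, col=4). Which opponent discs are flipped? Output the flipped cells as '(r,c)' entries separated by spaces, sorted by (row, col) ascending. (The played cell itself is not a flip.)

Dir NW: first cell '.' (not opp) -> no flip
Dir N: first cell '.' (not opp) -> no flip
Dir NE: first cell '.' (not opp) -> no flip
Dir W: opp run (2,3) capped by W -> flip
Dir E: first cell '.' (not opp) -> no flip
Dir SW: opp run (3,3) capped by W -> flip
Dir S: opp run (3,4) capped by W -> flip
Dir SE: first cell '.' (not opp) -> no flip

Answer: (2,3) (3,3) (3,4)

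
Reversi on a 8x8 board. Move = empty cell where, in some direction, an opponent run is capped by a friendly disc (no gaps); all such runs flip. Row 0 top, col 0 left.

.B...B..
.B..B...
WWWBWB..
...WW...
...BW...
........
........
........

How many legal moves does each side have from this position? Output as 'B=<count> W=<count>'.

Answer: B=4 W=10

Derivation:
-- B to move --
(1,0): no bracket -> illegal
(1,2): no bracket -> illegal
(1,3): no bracket -> illegal
(1,5): no bracket -> illegal
(3,0): no bracket -> illegal
(3,1): flips 1 -> legal
(3,2): no bracket -> illegal
(3,5): no bracket -> illegal
(4,2): no bracket -> illegal
(4,5): flips 2 -> legal
(5,3): no bracket -> illegal
(5,4): flips 3 -> legal
(5,5): flips 3 -> legal
B mobility = 4
-- W to move --
(0,0): flips 1 -> legal
(0,2): flips 1 -> legal
(0,3): no bracket -> illegal
(0,4): flips 1 -> legal
(0,6): no bracket -> illegal
(1,0): no bracket -> illegal
(1,2): flips 1 -> legal
(1,3): flips 1 -> legal
(1,5): no bracket -> illegal
(1,6): flips 1 -> legal
(2,6): flips 1 -> legal
(3,2): no bracket -> illegal
(3,5): no bracket -> illegal
(3,6): no bracket -> illegal
(4,2): flips 1 -> legal
(5,2): flips 1 -> legal
(5,3): flips 1 -> legal
(5,4): no bracket -> illegal
W mobility = 10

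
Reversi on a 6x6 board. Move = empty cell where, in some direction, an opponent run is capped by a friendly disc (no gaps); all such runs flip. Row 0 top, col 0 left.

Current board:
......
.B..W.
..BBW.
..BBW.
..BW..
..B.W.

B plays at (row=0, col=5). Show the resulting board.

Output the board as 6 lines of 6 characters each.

Answer: .....B
.B..B.
..BBW.
..BBW.
..BW..
..B.W.

Derivation:
Place B at (0,5); scan 8 dirs for brackets.
Dir NW: edge -> no flip
Dir N: edge -> no flip
Dir NE: edge -> no flip
Dir W: first cell '.' (not opp) -> no flip
Dir E: edge -> no flip
Dir SW: opp run (1,4) capped by B -> flip
Dir S: first cell '.' (not opp) -> no flip
Dir SE: edge -> no flip
All flips: (1,4)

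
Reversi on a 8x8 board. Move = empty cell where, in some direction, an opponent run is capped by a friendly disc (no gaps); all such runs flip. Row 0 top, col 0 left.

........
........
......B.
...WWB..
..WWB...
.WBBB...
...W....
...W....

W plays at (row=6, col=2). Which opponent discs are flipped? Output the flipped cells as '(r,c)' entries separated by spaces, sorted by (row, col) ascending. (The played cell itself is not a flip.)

Answer: (5,2)

Derivation:
Dir NW: first cell 'W' (not opp) -> no flip
Dir N: opp run (5,2) capped by W -> flip
Dir NE: opp run (5,3) (4,4) (3,5) (2,6), next='.' -> no flip
Dir W: first cell '.' (not opp) -> no flip
Dir E: first cell 'W' (not opp) -> no flip
Dir SW: first cell '.' (not opp) -> no flip
Dir S: first cell '.' (not opp) -> no flip
Dir SE: first cell 'W' (not opp) -> no flip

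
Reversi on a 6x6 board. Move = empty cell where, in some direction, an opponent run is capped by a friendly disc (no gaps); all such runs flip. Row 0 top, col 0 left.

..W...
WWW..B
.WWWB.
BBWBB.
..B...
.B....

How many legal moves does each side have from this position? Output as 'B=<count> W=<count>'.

-- B to move --
(0,0): flips 2 -> legal
(0,1): flips 4 -> legal
(0,3): flips 2 -> legal
(1,3): flips 2 -> legal
(1,4): no bracket -> illegal
(2,0): flips 3 -> legal
(4,1): no bracket -> illegal
(4,3): no bracket -> illegal
B mobility = 5
-- W to move --
(0,4): no bracket -> illegal
(0,5): no bracket -> illegal
(1,3): no bracket -> illegal
(1,4): no bracket -> illegal
(2,0): no bracket -> illegal
(2,5): flips 1 -> legal
(3,5): flips 2 -> legal
(4,0): flips 1 -> legal
(4,1): flips 1 -> legal
(4,3): flips 1 -> legal
(4,4): flips 1 -> legal
(4,5): flips 1 -> legal
(5,0): no bracket -> illegal
(5,2): flips 1 -> legal
(5,3): no bracket -> illegal
W mobility = 8

Answer: B=5 W=8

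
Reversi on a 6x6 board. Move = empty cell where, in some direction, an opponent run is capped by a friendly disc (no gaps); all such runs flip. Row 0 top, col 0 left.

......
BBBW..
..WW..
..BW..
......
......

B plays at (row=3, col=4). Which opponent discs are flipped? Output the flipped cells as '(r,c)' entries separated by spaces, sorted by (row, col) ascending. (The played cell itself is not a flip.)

Dir NW: opp run (2,3) capped by B -> flip
Dir N: first cell '.' (not opp) -> no flip
Dir NE: first cell '.' (not opp) -> no flip
Dir W: opp run (3,3) capped by B -> flip
Dir E: first cell '.' (not opp) -> no flip
Dir SW: first cell '.' (not opp) -> no flip
Dir S: first cell '.' (not opp) -> no flip
Dir SE: first cell '.' (not opp) -> no flip

Answer: (2,3) (3,3)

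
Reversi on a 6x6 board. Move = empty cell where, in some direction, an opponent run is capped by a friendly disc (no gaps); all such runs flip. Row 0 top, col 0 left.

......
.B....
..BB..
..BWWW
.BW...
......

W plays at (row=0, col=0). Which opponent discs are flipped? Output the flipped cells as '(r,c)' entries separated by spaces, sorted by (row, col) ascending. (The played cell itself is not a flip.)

Dir NW: edge -> no flip
Dir N: edge -> no flip
Dir NE: edge -> no flip
Dir W: edge -> no flip
Dir E: first cell '.' (not opp) -> no flip
Dir SW: edge -> no flip
Dir S: first cell '.' (not opp) -> no flip
Dir SE: opp run (1,1) (2,2) capped by W -> flip

Answer: (1,1) (2,2)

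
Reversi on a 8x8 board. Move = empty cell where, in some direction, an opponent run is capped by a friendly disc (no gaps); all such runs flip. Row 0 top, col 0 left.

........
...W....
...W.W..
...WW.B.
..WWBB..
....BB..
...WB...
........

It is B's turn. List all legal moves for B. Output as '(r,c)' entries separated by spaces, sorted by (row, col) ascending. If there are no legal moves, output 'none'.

Answer: (1,2) (1,4) (2,2) (2,4) (3,2) (4,1) (6,2) (7,2)

Derivation:
(0,2): no bracket -> illegal
(0,3): no bracket -> illegal
(0,4): no bracket -> illegal
(1,2): flips 2 -> legal
(1,4): flips 1 -> legal
(1,5): no bracket -> illegal
(1,6): no bracket -> illegal
(2,2): flips 1 -> legal
(2,4): flips 1 -> legal
(2,6): no bracket -> illegal
(3,1): no bracket -> illegal
(3,2): flips 1 -> legal
(3,5): no bracket -> illegal
(4,1): flips 2 -> legal
(5,1): no bracket -> illegal
(5,2): no bracket -> illegal
(5,3): no bracket -> illegal
(6,2): flips 1 -> legal
(7,2): flips 1 -> legal
(7,3): no bracket -> illegal
(7,4): no bracket -> illegal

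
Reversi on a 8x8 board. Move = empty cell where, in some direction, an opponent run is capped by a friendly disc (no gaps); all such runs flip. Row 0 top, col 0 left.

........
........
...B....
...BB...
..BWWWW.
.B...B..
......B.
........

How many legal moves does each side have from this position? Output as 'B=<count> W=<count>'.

Answer: B=7 W=9

Derivation:
-- B to move --
(3,2): no bracket -> illegal
(3,5): flips 1 -> legal
(3,6): no bracket -> illegal
(3,7): flips 1 -> legal
(4,7): flips 4 -> legal
(5,2): flips 1 -> legal
(5,3): flips 1 -> legal
(5,4): flips 1 -> legal
(5,6): flips 1 -> legal
(5,7): no bracket -> illegal
B mobility = 7
-- W to move --
(1,2): flips 2 -> legal
(1,3): flips 2 -> legal
(1,4): no bracket -> illegal
(2,2): flips 1 -> legal
(2,4): flips 1 -> legal
(2,5): flips 1 -> legal
(3,1): no bracket -> illegal
(3,2): no bracket -> illegal
(3,5): no bracket -> illegal
(4,0): no bracket -> illegal
(4,1): flips 1 -> legal
(5,0): no bracket -> illegal
(5,2): no bracket -> illegal
(5,3): no bracket -> illegal
(5,4): no bracket -> illegal
(5,6): no bracket -> illegal
(5,7): no bracket -> illegal
(6,0): no bracket -> illegal
(6,1): no bracket -> illegal
(6,2): no bracket -> illegal
(6,4): flips 1 -> legal
(6,5): flips 1 -> legal
(6,7): no bracket -> illegal
(7,5): no bracket -> illegal
(7,6): no bracket -> illegal
(7,7): flips 2 -> legal
W mobility = 9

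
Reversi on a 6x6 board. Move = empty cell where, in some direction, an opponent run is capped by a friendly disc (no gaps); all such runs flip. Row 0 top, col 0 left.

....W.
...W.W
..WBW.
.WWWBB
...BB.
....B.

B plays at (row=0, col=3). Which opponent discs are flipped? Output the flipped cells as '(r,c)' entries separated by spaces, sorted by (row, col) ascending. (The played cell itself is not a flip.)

Dir NW: edge -> no flip
Dir N: edge -> no flip
Dir NE: edge -> no flip
Dir W: first cell '.' (not opp) -> no flip
Dir E: opp run (0,4), next='.' -> no flip
Dir SW: first cell '.' (not opp) -> no flip
Dir S: opp run (1,3) capped by B -> flip
Dir SE: first cell '.' (not opp) -> no flip

Answer: (1,3)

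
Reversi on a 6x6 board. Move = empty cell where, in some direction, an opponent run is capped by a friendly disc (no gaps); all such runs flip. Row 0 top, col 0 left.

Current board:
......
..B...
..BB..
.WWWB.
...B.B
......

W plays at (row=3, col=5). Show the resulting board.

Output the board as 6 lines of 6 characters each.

Answer: ......
..B...
..BB..
.WWWWW
...B.B
......

Derivation:
Place W at (3,5); scan 8 dirs for brackets.
Dir NW: first cell '.' (not opp) -> no flip
Dir N: first cell '.' (not opp) -> no flip
Dir NE: edge -> no flip
Dir W: opp run (3,4) capped by W -> flip
Dir E: edge -> no flip
Dir SW: first cell '.' (not opp) -> no flip
Dir S: opp run (4,5), next='.' -> no flip
Dir SE: edge -> no flip
All flips: (3,4)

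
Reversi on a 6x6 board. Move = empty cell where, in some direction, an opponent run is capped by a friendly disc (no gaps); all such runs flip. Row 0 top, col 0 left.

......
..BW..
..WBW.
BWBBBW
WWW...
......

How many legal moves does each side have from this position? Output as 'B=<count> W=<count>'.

-- B to move --
(0,2): no bracket -> illegal
(0,3): flips 1 -> legal
(0,4): no bracket -> illegal
(1,1): flips 1 -> legal
(1,4): flips 2 -> legal
(1,5): flips 1 -> legal
(2,0): no bracket -> illegal
(2,1): flips 1 -> legal
(2,5): flips 1 -> legal
(4,3): no bracket -> illegal
(4,4): no bracket -> illegal
(4,5): no bracket -> illegal
(5,0): flips 2 -> legal
(5,1): flips 1 -> legal
(5,2): flips 2 -> legal
(5,3): no bracket -> illegal
B mobility = 9
-- W to move --
(0,1): no bracket -> illegal
(0,2): flips 1 -> legal
(0,3): no bracket -> illegal
(1,1): flips 1 -> legal
(1,4): flips 2 -> legal
(2,0): flips 1 -> legal
(2,1): no bracket -> illegal
(2,5): no bracket -> illegal
(4,3): flips 2 -> legal
(4,4): flips 2 -> legal
(4,5): no bracket -> illegal
W mobility = 6

Answer: B=9 W=6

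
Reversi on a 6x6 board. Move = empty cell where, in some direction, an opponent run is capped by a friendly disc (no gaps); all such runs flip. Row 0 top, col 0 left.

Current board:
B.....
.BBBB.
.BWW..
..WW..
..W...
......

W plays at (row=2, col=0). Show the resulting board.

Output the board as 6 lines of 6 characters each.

Answer: B.....
.BBBB.
WWWW..
..WW..
..W...
......

Derivation:
Place W at (2,0); scan 8 dirs for brackets.
Dir NW: edge -> no flip
Dir N: first cell '.' (not opp) -> no flip
Dir NE: opp run (1,1), next='.' -> no flip
Dir W: edge -> no flip
Dir E: opp run (2,1) capped by W -> flip
Dir SW: edge -> no flip
Dir S: first cell '.' (not opp) -> no flip
Dir SE: first cell '.' (not opp) -> no flip
All flips: (2,1)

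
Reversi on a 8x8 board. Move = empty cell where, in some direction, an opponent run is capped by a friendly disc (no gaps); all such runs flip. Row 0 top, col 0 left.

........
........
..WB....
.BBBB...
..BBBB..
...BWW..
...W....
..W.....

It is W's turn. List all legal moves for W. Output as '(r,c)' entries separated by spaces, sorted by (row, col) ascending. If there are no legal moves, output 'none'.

(1,2): no bracket -> illegal
(1,3): flips 4 -> legal
(1,4): no bracket -> illegal
(2,0): no bracket -> illegal
(2,1): flips 2 -> legal
(2,4): flips 3 -> legal
(2,5): no bracket -> illegal
(3,0): no bracket -> illegal
(3,5): flips 1 -> legal
(3,6): flips 1 -> legal
(4,0): flips 1 -> legal
(4,1): no bracket -> illegal
(4,6): no bracket -> illegal
(5,1): no bracket -> illegal
(5,2): flips 3 -> legal
(5,6): no bracket -> illegal
(6,2): no bracket -> illegal
(6,4): no bracket -> illegal

Answer: (1,3) (2,1) (2,4) (3,5) (3,6) (4,0) (5,2)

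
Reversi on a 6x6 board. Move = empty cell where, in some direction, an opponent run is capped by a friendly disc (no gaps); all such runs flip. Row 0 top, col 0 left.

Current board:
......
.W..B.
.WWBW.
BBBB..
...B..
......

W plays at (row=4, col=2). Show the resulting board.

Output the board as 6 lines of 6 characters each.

Place W at (4,2); scan 8 dirs for brackets.
Dir NW: opp run (3,1), next='.' -> no flip
Dir N: opp run (3,2) capped by W -> flip
Dir NE: opp run (3,3) capped by W -> flip
Dir W: first cell '.' (not opp) -> no flip
Dir E: opp run (4,3), next='.' -> no flip
Dir SW: first cell '.' (not opp) -> no flip
Dir S: first cell '.' (not opp) -> no flip
Dir SE: first cell '.' (not opp) -> no flip
All flips: (3,2) (3,3)

Answer: ......
.W..B.
.WWBW.
BBWW..
..WB..
......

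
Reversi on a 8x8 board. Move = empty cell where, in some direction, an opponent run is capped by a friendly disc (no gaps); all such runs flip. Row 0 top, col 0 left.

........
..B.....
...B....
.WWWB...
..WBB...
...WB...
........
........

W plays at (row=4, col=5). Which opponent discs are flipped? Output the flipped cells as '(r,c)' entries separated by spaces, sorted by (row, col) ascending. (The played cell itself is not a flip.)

Dir NW: opp run (3,4) (2,3) (1,2), next='.' -> no flip
Dir N: first cell '.' (not opp) -> no flip
Dir NE: first cell '.' (not opp) -> no flip
Dir W: opp run (4,4) (4,3) capped by W -> flip
Dir E: first cell '.' (not opp) -> no flip
Dir SW: opp run (5,4), next='.' -> no flip
Dir S: first cell '.' (not opp) -> no flip
Dir SE: first cell '.' (not opp) -> no flip

Answer: (4,3) (4,4)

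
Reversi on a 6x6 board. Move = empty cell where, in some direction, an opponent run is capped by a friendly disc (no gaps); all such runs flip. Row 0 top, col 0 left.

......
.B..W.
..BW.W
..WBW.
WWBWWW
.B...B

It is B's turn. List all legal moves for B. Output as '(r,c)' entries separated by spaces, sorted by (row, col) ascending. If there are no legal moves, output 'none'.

Answer: (1,3) (2,4) (3,1) (3,5) (5,3)

Derivation:
(0,3): no bracket -> illegal
(0,4): no bracket -> illegal
(0,5): no bracket -> illegal
(1,2): no bracket -> illegal
(1,3): flips 1 -> legal
(1,5): no bracket -> illegal
(2,1): no bracket -> illegal
(2,4): flips 1 -> legal
(3,0): no bracket -> illegal
(3,1): flips 2 -> legal
(3,5): flips 2 -> legal
(5,0): no bracket -> illegal
(5,2): no bracket -> illegal
(5,3): flips 1 -> legal
(5,4): no bracket -> illegal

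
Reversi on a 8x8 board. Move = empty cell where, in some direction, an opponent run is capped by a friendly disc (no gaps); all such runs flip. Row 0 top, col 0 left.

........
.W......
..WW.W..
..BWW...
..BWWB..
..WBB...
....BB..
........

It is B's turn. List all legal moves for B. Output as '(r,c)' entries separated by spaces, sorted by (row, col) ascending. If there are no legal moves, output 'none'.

(0,0): no bracket -> illegal
(0,1): no bracket -> illegal
(0,2): no bracket -> illegal
(1,0): no bracket -> illegal
(1,2): flips 3 -> legal
(1,3): flips 3 -> legal
(1,4): flips 1 -> legal
(1,5): no bracket -> illegal
(1,6): no bracket -> illegal
(2,0): no bracket -> illegal
(2,1): no bracket -> illegal
(2,4): flips 3 -> legal
(2,6): no bracket -> illegal
(3,1): no bracket -> illegal
(3,5): flips 3 -> legal
(3,6): no bracket -> illegal
(4,1): no bracket -> illegal
(5,1): flips 1 -> legal
(5,5): no bracket -> illegal
(6,1): no bracket -> illegal
(6,2): flips 1 -> legal
(6,3): no bracket -> illegal

Answer: (1,2) (1,3) (1,4) (2,4) (3,5) (5,1) (6,2)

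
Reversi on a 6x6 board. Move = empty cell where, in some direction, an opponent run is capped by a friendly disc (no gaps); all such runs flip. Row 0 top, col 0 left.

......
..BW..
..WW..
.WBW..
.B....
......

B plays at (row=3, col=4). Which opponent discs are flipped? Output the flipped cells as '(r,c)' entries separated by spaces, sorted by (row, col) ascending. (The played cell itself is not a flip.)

Dir NW: opp run (2,3) capped by B -> flip
Dir N: first cell '.' (not opp) -> no flip
Dir NE: first cell '.' (not opp) -> no flip
Dir W: opp run (3,3) capped by B -> flip
Dir E: first cell '.' (not opp) -> no flip
Dir SW: first cell '.' (not opp) -> no flip
Dir S: first cell '.' (not opp) -> no flip
Dir SE: first cell '.' (not opp) -> no flip

Answer: (2,3) (3,3)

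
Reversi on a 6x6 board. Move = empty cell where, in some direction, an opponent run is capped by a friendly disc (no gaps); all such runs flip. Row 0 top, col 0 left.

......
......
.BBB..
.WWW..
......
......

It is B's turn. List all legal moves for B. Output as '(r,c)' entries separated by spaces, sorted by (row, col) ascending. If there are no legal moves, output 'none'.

Answer: (4,0) (4,1) (4,2) (4,3) (4,4)

Derivation:
(2,0): no bracket -> illegal
(2,4): no bracket -> illegal
(3,0): no bracket -> illegal
(3,4): no bracket -> illegal
(4,0): flips 1 -> legal
(4,1): flips 2 -> legal
(4,2): flips 1 -> legal
(4,3): flips 2 -> legal
(4,4): flips 1 -> legal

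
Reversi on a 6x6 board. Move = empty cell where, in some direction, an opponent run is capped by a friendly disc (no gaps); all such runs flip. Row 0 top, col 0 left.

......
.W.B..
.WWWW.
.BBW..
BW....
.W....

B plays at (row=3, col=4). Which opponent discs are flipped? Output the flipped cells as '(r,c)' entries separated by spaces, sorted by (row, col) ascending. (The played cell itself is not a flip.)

Dir NW: opp run (2,3), next='.' -> no flip
Dir N: opp run (2,4), next='.' -> no flip
Dir NE: first cell '.' (not opp) -> no flip
Dir W: opp run (3,3) capped by B -> flip
Dir E: first cell '.' (not opp) -> no flip
Dir SW: first cell '.' (not opp) -> no flip
Dir S: first cell '.' (not opp) -> no flip
Dir SE: first cell '.' (not opp) -> no flip

Answer: (3,3)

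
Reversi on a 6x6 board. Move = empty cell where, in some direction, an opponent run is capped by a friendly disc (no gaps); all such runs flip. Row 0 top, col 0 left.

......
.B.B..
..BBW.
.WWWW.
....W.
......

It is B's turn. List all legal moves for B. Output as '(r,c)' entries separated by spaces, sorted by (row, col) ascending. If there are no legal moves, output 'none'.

Answer: (2,5) (3,5) (4,0) (4,1) (4,2) (4,3) (4,5) (5,5)

Derivation:
(1,4): no bracket -> illegal
(1,5): no bracket -> illegal
(2,0): no bracket -> illegal
(2,1): no bracket -> illegal
(2,5): flips 1 -> legal
(3,0): no bracket -> illegal
(3,5): flips 1 -> legal
(4,0): flips 1 -> legal
(4,1): flips 1 -> legal
(4,2): flips 1 -> legal
(4,3): flips 1 -> legal
(4,5): flips 1 -> legal
(5,3): no bracket -> illegal
(5,4): no bracket -> illegal
(5,5): flips 2 -> legal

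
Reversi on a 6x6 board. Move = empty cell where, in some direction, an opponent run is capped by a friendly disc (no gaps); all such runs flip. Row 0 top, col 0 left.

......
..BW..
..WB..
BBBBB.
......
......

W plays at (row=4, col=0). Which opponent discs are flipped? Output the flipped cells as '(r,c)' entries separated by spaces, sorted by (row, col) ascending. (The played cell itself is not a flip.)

Dir NW: edge -> no flip
Dir N: opp run (3,0), next='.' -> no flip
Dir NE: opp run (3,1) capped by W -> flip
Dir W: edge -> no flip
Dir E: first cell '.' (not opp) -> no flip
Dir SW: edge -> no flip
Dir S: first cell '.' (not opp) -> no flip
Dir SE: first cell '.' (not opp) -> no flip

Answer: (3,1)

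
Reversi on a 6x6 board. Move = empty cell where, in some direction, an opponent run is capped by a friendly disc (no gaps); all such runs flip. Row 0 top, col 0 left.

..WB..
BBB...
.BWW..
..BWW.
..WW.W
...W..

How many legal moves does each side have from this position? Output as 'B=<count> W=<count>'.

Answer: B=7 W=6

Derivation:
-- B to move --
(0,1): flips 1 -> legal
(1,3): no bracket -> illegal
(1,4): flips 1 -> legal
(2,4): flips 2 -> legal
(2,5): no bracket -> illegal
(3,1): no bracket -> illegal
(3,5): flips 2 -> legal
(4,1): no bracket -> illegal
(4,4): flips 2 -> legal
(5,1): no bracket -> illegal
(5,2): flips 1 -> legal
(5,4): flips 1 -> legal
(5,5): no bracket -> illegal
B mobility = 7
-- W to move --
(0,0): flips 1 -> legal
(0,1): flips 1 -> legal
(0,4): flips 1 -> legal
(1,3): no bracket -> illegal
(1,4): no bracket -> illegal
(2,0): flips 2 -> legal
(3,0): no bracket -> illegal
(3,1): flips 1 -> legal
(4,1): flips 1 -> legal
W mobility = 6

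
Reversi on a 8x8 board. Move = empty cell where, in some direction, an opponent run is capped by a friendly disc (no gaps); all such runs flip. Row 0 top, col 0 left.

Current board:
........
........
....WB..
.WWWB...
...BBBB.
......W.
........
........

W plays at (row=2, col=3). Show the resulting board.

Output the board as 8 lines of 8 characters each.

Answer: ........
........
...WWB..
.WWWW...
...BBWB.
......W.
........
........

Derivation:
Place W at (2,3); scan 8 dirs for brackets.
Dir NW: first cell '.' (not opp) -> no flip
Dir N: first cell '.' (not opp) -> no flip
Dir NE: first cell '.' (not opp) -> no flip
Dir W: first cell '.' (not opp) -> no flip
Dir E: first cell 'W' (not opp) -> no flip
Dir SW: first cell 'W' (not opp) -> no flip
Dir S: first cell 'W' (not opp) -> no flip
Dir SE: opp run (3,4) (4,5) capped by W -> flip
All flips: (3,4) (4,5)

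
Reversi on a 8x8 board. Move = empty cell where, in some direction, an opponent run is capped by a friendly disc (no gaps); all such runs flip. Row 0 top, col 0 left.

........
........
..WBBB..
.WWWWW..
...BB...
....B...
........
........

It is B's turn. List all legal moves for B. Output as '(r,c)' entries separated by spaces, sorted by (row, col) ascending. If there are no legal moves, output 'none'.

(1,1): flips 2 -> legal
(1,2): no bracket -> illegal
(1,3): no bracket -> illegal
(2,0): no bracket -> illegal
(2,1): flips 2 -> legal
(2,6): flips 1 -> legal
(3,0): no bracket -> illegal
(3,6): no bracket -> illegal
(4,0): no bracket -> illegal
(4,1): flips 1 -> legal
(4,2): flips 1 -> legal
(4,5): flips 2 -> legal
(4,6): flips 1 -> legal

Answer: (1,1) (2,1) (2,6) (4,1) (4,2) (4,5) (4,6)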